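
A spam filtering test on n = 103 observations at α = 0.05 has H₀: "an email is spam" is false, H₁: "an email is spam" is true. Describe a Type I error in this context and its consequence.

Type I error: rejecting H₀ when it is true — concluding that an email is spam when in fact it is not. Consequence: a legitimate email is sent to the spam folder and the user misses it.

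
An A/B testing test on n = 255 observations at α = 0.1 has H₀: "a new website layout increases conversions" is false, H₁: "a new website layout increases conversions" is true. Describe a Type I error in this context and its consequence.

Type I error: rejecting H₀ when it is true — concluding that a new website layout increases conversions when in fact it is not. Consequence: rolling out a layout that doesn't actually help — wasted engineering effort.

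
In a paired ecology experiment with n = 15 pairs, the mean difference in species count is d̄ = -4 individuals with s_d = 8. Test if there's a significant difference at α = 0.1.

t = d̄/(s_d/√n) = -4/(8/√15) = -1.936. df = 14, critical t = ±1.761. Reject H₀.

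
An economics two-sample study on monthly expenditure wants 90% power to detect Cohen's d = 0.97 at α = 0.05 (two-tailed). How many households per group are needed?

z_{α/2} = 1.96, z_β = Φ⁻¹(0.9) = 1.282. For large effect (d = 0.97): n per group = 2(z_{α/2} + z_β)²/d² = 2(1.96 + 1.282)²/0.97² = 22.3 → 23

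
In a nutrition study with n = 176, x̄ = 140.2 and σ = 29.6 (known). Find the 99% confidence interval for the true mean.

CI = x̄ ± z*(σ/√n) = 140.2 ± 2.576(29.6/√176) = 140.2 ± 5.75 = (134.45, 145.95)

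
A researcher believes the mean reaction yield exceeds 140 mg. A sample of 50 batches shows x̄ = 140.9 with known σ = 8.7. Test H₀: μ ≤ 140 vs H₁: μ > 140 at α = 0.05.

z = 0.731. Critical value: 1.645. Fail to reject H₀.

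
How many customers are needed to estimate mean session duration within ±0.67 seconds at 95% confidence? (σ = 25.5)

n = (z*σ/E)² = (1.96×25.5/0.67)² = 5564.7 → n = 5565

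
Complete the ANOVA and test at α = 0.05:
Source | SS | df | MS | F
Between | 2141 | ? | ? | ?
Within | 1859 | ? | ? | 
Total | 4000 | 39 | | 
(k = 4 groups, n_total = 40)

df_between = 3, df_within = 36. MS_between = 713.67, MS_within = 51.64. F = 13.82, F_crit ≈ 2.866. Reject H₀.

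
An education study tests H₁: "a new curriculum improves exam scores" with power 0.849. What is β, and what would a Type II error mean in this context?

β = 1 - power = 1 - 0.849 = 0.151. A Type II error is failing to reject H₀ when H₀ is false (false negative) — here, failing to conclude that a new curriculum improves exam scores when in fact it is true. Consequence: keeping the old curriculum when the new one would have helped students.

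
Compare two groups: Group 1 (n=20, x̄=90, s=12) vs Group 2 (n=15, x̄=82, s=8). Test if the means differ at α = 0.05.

Pooled sp = 10.49. t = 2.233, df = 33. Critical t = ±2.035. Reject H₀.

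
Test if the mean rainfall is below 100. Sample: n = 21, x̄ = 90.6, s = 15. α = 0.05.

t = (90.6 - 100)/(15/√21) = -2.872, df = 20. Critical t = -1.725. Reject H₀.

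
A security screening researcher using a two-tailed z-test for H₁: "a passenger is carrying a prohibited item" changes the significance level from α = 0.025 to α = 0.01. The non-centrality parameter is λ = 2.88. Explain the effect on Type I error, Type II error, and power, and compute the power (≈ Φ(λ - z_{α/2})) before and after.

Decreasing α from 0.025 to 0.01:
• Type I error rate decreases (α is the Type I rate by definition).
• Critical value moves from z_{α/2} = 2.241 to 2.576, so power = Φ(λ - z_{α/2}) goes from Φ(2.88 - 2.241) = 0.739 to Φ(2.88 - 2.576) = 0.619.
• Type II error rate β = 1 - power therefore increases (0.261 → 0.381).
Appropriate when false positives are costly — here, detaining an innocent passenger — delay and inconvenience.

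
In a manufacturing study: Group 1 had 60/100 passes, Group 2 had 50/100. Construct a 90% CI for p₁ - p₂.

p̂₁ = 0.6, p̂₂ = 0.5. Difference = 0.1. CI = (-0.015, 0.215)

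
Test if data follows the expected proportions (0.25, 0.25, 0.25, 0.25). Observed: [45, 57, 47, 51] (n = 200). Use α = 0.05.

Expected: [50.0, 50.0, 50.0, 50.0]. χ² = 1.68. df = 3, critical = 7.815. Fail to reject H₀.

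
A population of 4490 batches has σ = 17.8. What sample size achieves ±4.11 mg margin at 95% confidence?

Without FPC: n₀ = (1.96×17.8/4.11)² = 72.056. With FPC: n = n₀N/(n₀+N-1) = 70.9 → n = 71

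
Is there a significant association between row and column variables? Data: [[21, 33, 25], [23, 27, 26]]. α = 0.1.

χ² = 0.653. df = 2, critical = 4.605. Fail to reject H₀. No evidence of dependence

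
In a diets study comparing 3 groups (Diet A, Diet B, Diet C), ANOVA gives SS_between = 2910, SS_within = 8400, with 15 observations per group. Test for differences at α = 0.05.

df_between = 2, df_within = 42. F = MS_between/MS_within = 1455.0/200.0 = 7.275. F_crit ≈ 3.22. Reject H₀. At least one mean differs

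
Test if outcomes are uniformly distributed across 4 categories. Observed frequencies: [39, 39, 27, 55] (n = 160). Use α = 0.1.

Expected = 40 each. χ² = Σ(O-E)²/E = 9.9. df = 3, critical value = 6.251. Reject H₀.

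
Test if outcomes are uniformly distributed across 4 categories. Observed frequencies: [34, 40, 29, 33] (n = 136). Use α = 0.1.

Expected = 34 each. χ² = Σ(O-E)²/E = 1.824. df = 3, critical value = 6.251. Fail to reject H₀.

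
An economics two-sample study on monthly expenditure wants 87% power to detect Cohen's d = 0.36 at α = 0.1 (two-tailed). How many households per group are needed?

z_{α/2} = 1.645, z_β = Φ⁻¹(0.87) = 1.126. For small effect (d = 0.36): n per group = 2(z_{α/2} + z_β)²/d² = 2(1.645 + 1.126)²/0.36² = 118.5 → 119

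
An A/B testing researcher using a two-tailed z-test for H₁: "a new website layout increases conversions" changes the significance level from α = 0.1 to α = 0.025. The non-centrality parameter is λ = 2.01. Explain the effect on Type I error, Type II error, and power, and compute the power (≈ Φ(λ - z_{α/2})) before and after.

Decreasing α from 0.1 to 0.025:
• Type I error rate decreases (α is the Type I rate by definition).
• Critical value moves from z_{α/2} = 1.645 to 2.241, so power = Φ(λ - z_{α/2}) goes from Φ(2.01 - 1.645) = 0.642 to Φ(2.01 - 2.241) = 0.409.
• Type II error rate β = 1 - power therefore increases (0.358 → 0.591).
Appropriate when false positives are costly — here, rolling out a layout that doesn't actually help — wasted engineering effort.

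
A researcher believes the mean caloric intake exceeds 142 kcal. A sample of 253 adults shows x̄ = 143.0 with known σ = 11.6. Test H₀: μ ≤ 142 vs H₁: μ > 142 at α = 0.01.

z = 1.371. Critical value: 2.33. Fail to reject H₀.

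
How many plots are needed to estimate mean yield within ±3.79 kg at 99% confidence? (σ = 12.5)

n = (z*σ/E)² = (2.576×12.5/3.79)² = 72.2 → n = 73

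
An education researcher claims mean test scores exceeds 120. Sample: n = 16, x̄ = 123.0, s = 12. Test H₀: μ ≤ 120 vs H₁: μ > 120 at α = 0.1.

t = (123.0 - 120)/(12/√16) = 1.0, df = 15. Critical t = 1.341. Fail to reject H₀.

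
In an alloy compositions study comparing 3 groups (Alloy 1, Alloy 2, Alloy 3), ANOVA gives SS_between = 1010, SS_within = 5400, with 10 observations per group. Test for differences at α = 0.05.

df_between = 2, df_within = 27. F = MS_between/MS_within = 505.0/200.0 = 2.525. F_crit ≈ 3.354. Fail to reject H₀.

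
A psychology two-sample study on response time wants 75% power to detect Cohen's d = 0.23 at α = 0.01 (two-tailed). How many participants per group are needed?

z_{α/2} = 2.576, z_β = Φ⁻¹(0.75) = 0.674. For small effect (d = 0.23): n per group = 2(z_{α/2} + z_β)²/d² = 2(2.576 + 0.674)²/0.23² = 399.3 → 400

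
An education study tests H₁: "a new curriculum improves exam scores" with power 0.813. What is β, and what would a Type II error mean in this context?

β = 1 - power = 1 - 0.813 = 0.187. A Type II error is failing to reject H₀ when H₀ is false (false negative) — here, failing to conclude that a new curriculum improves exam scores when in fact it is true. Consequence: keeping the old curriculum when the new one would have helped students.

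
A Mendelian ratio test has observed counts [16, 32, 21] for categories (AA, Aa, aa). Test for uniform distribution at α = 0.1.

Expected = 23 each. χ² = Σ(O-E)²/E = 5.826. df = 2, critical value = 4.605. Reject H₀.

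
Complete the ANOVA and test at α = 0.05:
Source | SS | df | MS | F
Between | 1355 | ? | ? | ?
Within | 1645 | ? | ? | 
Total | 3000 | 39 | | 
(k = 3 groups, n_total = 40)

df_between = 2, df_within = 37. MS_between = 677.5, MS_within = 44.46. F = 15.239, F_crit ≈ 3.252. Reject H₀.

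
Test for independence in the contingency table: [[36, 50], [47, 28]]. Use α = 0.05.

χ² = 6.944. df = 1, critical = 3.841. Reject H₀. Variables are dependent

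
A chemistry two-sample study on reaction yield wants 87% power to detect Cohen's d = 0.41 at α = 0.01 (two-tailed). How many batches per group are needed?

z_{α/2} = 2.576, z_β = Φ⁻¹(0.87) = 1.126. For small effect (d = 0.41): n per group = 2(z_{α/2} + z_β)²/d² = 2(2.576 + 1.126)²/0.41² = 163.1 → 164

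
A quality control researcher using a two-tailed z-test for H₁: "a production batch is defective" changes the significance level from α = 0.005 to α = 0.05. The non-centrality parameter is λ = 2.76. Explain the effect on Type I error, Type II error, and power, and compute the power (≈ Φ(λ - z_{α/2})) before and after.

Increasing α from 0.005 to 0.05:
• Type I error rate increases (α is the Type I rate by definition).
• Critical value moves from z_{α/2} = 2.807 to 1.96, so power = Φ(λ - z_{α/2}) goes from Φ(2.76 - 2.807) = 0.481 to Φ(2.76 - 1.96) = 0.788.
• Type II error rate β = 1 - power therefore decreases (0.519 → 0.212).
Appropriate when false negatives are costly — here, shipping a defective batch — faulty products reach customers.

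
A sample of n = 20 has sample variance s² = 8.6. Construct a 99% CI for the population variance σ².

df = 19. χ²_{0.005} = 38.582, χ²_{0.995} = 6.844. CI for σ² = ((n-1)s²/χ²_{α/2}, (n-1)s²/χ²_{1-α/2}) = (19·8.6/38.582, 19·8.6/6.844) = (4.24, 23.87)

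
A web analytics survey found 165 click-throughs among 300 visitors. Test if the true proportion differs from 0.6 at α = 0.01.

p̂ = 0.55, p₀ = 0.6. z = (p̂ - p₀)/√(p₀(1-p₀)/n) = -1.768. Critical: ±2.576. Fail to reject H₀.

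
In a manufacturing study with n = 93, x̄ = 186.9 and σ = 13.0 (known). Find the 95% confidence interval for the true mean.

CI = x̄ ± z*(σ/√n) = 186.9 ± 1.96(13.0/√93) = 186.9 ± 2.64 = (184.26, 189.54)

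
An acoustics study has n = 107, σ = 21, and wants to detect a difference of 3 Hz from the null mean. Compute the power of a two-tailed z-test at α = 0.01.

SE = σ/√n = 21/√107 = 2.03. Non-centrality λ = d/SE = 3/2.03 = 1.478. Power ≈ Φ(λ - z_{α/2}) = Φ(1.478 - 2.576) = Φ(-1.098) = 0.136.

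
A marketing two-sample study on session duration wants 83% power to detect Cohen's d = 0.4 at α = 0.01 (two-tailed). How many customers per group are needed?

z_{α/2} = 2.576, z_β = Φ⁻¹(0.83) = 0.954. For small effect (d = 0.4): n per group = 2(z_{α/2} + z_β)²/d² = 2(2.576 + 0.954)²/0.4² = 155.8 → 156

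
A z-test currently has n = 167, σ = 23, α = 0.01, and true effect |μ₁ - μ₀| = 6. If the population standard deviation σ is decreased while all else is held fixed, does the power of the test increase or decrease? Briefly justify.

Power increases: a smaller σ shrinks the standard error σ/√n, moving the sampling distribution under H₁ further from the critical value.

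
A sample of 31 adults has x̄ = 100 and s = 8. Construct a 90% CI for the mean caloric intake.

CI = x̄ ± t*(s/√n) = 100 ± 1.697(8/√31) = (97.56, 102.44)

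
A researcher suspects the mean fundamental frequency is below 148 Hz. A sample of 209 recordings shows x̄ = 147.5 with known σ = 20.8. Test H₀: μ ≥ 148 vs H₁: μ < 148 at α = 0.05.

z = -0.348. Critical value: -1.645. Fail to reject H₀.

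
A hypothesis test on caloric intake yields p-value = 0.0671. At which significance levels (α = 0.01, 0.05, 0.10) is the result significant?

p = 0.0671. Significant at: α = 0.1.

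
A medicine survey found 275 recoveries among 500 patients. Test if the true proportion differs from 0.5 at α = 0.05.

p̂ = 0.55, p₀ = 0.5. z = (p̂ - p₀)/√(p₀(1-p₀)/n) = 2.236. Critical: ±1.96. Reject H₀.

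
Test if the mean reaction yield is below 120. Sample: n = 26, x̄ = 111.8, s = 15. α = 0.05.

t = (111.8 - 120)/(15/√26) = -2.787, df = 25. Critical t = -1.708. Reject H₀.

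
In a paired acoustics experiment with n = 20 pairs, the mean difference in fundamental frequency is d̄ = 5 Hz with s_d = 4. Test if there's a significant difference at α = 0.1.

t = d̄/(s_d/√n) = 5/(4/√20) = 5.59. df = 19, critical t = ±1.729. Reject H₀.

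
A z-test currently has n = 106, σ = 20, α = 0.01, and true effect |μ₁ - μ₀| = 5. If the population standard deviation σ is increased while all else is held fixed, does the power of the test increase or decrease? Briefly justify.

Power decreases: a larger σ inflates the standard error σ/√n, pulling the sampling distribution under H₁ back toward the critical value.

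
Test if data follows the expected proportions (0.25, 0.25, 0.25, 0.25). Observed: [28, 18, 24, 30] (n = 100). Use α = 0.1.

Expected: [25.0, 25.0, 25.0, 25.0]. χ² = 3.36. df = 3, critical = 6.251. Fail to reject H₀.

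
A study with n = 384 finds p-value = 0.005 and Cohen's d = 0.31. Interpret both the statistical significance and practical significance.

Statistically significant (p = 0.005 < 0.05). Cohen's d = 0.31 indicates a small effect size. Both statistical and practical significance should be considered.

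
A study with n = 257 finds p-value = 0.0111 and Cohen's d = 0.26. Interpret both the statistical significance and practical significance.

Statistically significant (p = 0.0111 < 0.05). Cohen's d = 0.26 indicates a small effect size. Both statistical and practical significance should be considered.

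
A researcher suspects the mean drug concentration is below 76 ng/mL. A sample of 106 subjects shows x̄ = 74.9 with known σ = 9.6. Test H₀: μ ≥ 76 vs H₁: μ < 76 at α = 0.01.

z = -1.18. Critical value: -2.33. Fail to reject H₀.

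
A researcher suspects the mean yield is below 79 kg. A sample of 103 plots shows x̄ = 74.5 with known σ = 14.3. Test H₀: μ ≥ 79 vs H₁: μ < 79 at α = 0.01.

z = -3.194. Critical value: -2.33. Reject H₀.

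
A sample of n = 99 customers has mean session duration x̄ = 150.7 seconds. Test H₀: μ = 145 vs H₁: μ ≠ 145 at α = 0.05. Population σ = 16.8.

z = (x̄ - μ₀)/(σ/√n) = (150.7 - 145)/(16.8/√99) = 3.376. Critical value: ±1.96. Since |3.376| > 1.96, Reject H₀.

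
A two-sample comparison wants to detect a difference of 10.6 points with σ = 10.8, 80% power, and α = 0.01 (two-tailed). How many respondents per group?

n per group = 2(z_α/2 + z_β)²σ²/d² = 2×(2.576 + 0.84)²×10.8²/10.6² = 24.2 → n = 25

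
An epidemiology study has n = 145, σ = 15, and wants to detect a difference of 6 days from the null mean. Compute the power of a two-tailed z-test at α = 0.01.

SE = σ/√n = 15/√145 = 1.246. Non-centrality λ = d/SE = 6/1.246 = 4.817. Power ≈ Φ(λ - z_{α/2}) = Φ(4.817 - 2.576) = Φ(2.241) = 0.987.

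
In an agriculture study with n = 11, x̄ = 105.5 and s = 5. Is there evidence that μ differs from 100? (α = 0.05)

t = (x̄ - μ₀)/(s/√n) = (105.5 - 100)/(5/√11) = 3.648. df = 10, critical t = ±2.228. Reject H₀.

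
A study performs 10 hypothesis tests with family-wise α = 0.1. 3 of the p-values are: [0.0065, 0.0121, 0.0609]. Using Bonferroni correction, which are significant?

Bonferroni α = 0.1/10 = 0.01. Significant p-values: [0.0065]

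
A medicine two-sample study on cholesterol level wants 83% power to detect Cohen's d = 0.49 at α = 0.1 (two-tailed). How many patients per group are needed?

z_{α/2} = 1.645, z_β = Φ⁻¹(0.83) = 0.954. For small effect (d = 0.49): n per group = 2(z_{α/2} + z_β)²/d² = 2(1.645 + 0.954)²/0.49² = 56.3 → 57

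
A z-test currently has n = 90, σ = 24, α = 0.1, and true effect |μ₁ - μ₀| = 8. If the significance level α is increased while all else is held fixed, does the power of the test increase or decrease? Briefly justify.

Power increases: a larger α lowers the critical value, so more of the H₁ sampling distribution falls in the rejection region.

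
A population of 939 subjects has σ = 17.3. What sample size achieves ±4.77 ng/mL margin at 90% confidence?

Without FPC: n₀ = (1.645×17.3/4.77)² = 35.595. With FPC: n = n₀N/(n₀+N-1) = 34.3 → n = 35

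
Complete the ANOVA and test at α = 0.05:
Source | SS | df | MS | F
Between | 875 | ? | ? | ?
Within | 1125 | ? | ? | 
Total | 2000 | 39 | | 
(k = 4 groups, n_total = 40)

df_between = 3, df_within = 36. MS_between = 291.67, MS_within = 31.25. F = 9.333, F_crit ≈ 2.866. Reject H₀.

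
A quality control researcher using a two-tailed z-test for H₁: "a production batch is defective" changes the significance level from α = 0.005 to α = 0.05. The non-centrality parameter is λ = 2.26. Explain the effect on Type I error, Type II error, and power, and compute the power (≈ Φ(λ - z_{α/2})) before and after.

Increasing α from 0.005 to 0.05:
• Type I error rate increases (α is the Type I rate by definition).
• Critical value moves from z_{α/2} = 2.807 to 1.96, so power = Φ(λ - z_{α/2}) goes from Φ(2.26 - 2.807) = 0.292 to Φ(2.26 - 1.96) = 0.618.
• Type II error rate β = 1 - power therefore decreases (0.708 → 0.382).
Appropriate when false negatives are costly — here, shipping a defective batch — faulty products reach customers.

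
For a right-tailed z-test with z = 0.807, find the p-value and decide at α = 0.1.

p = P(Z > 0.807) = 1 - Φ(0.807) ≈ 0.2098. Since p ≥ 0.1, fail to reject H₀ (not significant) at α = 0.1.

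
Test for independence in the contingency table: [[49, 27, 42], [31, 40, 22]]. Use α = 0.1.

χ² = 10.001. df = 2, critical = 4.605. Reject H₀. Variables are dependent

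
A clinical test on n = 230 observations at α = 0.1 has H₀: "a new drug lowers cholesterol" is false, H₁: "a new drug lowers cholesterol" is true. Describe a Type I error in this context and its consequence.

Type I error: rejecting H₀ when it is true — concluding that a new drug lowers cholesterol when in fact it is not. Consequence: approving an ineffective drug — patients take a useless medication and may skip effective alternatives.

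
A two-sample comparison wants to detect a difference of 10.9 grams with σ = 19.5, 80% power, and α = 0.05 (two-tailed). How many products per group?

n per group = 2(z_α/2 + z_β)²σ²/d² = 2×(1.96 + 0.84)²×19.5²/10.9² = 50.2 → n = 51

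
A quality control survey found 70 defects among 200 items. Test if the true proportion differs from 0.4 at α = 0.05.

p̂ = 0.35, p₀ = 0.4. z = (p̂ - p₀)/√(p₀(1-p₀)/n) = -1.443. Critical: ±1.96. Fail to reject H₀.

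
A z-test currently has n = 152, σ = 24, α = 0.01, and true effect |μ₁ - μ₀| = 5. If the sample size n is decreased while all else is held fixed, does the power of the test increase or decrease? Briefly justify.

Power decreases: a smaller n inflates the standard error σ/√n, pulling the sampling distribution under H₁ back toward the critical value.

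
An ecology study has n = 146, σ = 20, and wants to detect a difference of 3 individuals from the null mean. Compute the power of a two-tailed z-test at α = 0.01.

SE = σ/√n = 20/√146 = 1.655. Non-centrality λ = d/SE = 3/1.655 = 1.812. Power ≈ Φ(λ - z_{α/2}) = Φ(1.812 - 2.576) = Φ(-0.764) = 0.223.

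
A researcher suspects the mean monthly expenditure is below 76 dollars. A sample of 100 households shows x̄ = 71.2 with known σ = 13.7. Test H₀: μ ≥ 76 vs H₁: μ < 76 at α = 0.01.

z = -3.504. Critical value: -2.33. Reject H₀.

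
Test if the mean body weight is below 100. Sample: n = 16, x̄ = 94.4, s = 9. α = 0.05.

t = (94.4 - 100)/(9/√16) = -2.489, df = 15. Critical t = -1.753. Reject H₀.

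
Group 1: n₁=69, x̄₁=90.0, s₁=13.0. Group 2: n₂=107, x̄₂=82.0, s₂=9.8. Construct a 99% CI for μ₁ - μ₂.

Difference = 8.0. SE = √(13.0²/69 + 9.8²/107) = 1.829. CI = (3.29, 12.71)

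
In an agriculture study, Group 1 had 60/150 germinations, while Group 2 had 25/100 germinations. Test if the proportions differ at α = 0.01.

p̂₁ = 0.4, p̂₂ = 0.25, pooled p̂ = 0.34. z = 2.453. Critical: ±2.576. Fail to reject H₀.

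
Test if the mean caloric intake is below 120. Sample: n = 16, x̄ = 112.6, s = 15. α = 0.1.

t = (112.6 - 120)/(15/√16) = -1.973, df = 15. Critical t = -1.341. Reject H₀.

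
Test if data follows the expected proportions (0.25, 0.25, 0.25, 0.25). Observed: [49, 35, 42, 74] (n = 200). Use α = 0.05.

Expected: [50.0, 50.0, 50.0, 50.0]. χ² = 17.32. df = 3, critical = 7.815. Reject H₀.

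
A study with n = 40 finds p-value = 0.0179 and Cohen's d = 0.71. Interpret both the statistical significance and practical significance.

Statistically significant (p = 0.0179 < 0.05). Cohen's d = 0.71 indicates a medium effect size. Both statistical and practical significance should be considered.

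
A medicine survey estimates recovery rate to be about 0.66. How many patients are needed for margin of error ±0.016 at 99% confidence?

n = z²p(1-p)/E² = 2.576²×0.66×0.34/0.016² = 5816.7 → n = 5817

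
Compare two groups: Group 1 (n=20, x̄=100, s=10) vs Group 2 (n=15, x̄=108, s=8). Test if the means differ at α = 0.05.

Pooled sp = 9.2. t = -2.545, df = 33. Critical t = ±2.035. Reject H₀.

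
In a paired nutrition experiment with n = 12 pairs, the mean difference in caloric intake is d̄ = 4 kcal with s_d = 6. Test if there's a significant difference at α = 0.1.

t = d̄/(s_d/√n) = 4/(6/√12) = 2.309. df = 11, critical t = ±1.796. Reject H₀.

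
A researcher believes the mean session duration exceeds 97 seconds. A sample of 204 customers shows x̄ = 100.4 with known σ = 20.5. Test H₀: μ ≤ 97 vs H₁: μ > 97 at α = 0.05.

z = 2.369. Critical value: 1.645. Reject H₀.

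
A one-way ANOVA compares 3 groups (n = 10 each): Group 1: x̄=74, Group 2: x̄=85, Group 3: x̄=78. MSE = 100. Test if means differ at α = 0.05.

Grand mean = 79.0. SS_between = 620.0, MS_between = 310.0. F = 3.1, F_crit ≈ 3.354. Fail to reject H₀.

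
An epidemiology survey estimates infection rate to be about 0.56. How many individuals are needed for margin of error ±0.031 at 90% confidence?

n = z²p(1-p)/E² = 1.645²×0.56×0.44/0.031² = 693.8 → n = 694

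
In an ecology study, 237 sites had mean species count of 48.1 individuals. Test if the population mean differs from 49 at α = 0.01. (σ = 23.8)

z = (x̄ - μ₀)/(σ/√n) = (48.1 - 49)/(23.8/√237) = -0.582. Critical value: ±2.576. Since |-0.582| ≤ 2.576, Fail to reject H₀.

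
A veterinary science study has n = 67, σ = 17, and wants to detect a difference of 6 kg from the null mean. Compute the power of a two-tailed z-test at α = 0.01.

SE = σ/√n = 17/√67 = 2.077. Non-centrality λ = d/SE = 6/2.077 = 2.889. Power ≈ Φ(λ - z_{α/2}) = Φ(2.889 - 2.576) = Φ(0.313) = 0.623.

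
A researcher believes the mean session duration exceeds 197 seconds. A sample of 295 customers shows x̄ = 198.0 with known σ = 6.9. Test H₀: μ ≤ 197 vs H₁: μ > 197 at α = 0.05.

z = 2.489. Critical value: 1.645. Reject H₀.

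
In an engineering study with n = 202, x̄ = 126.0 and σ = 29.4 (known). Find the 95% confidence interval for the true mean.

CI = x̄ ± z*(σ/√n) = 126.0 ± 1.96(29.4/√202) = 126.0 ± 4.05 = (121.95, 130.05)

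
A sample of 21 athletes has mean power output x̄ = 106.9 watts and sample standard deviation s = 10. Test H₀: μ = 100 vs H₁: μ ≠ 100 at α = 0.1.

t = (x̄ - μ₀)/(s/√n) = (106.9 - 100)/(10/√21) = 3.162. df = 20, critical t = ±1.725. Reject H₀.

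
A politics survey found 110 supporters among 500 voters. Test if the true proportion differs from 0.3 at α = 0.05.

p̂ = 0.22, p₀ = 0.3. z = (p̂ - p₀)/√(p₀(1-p₀)/n) = -3.904. Critical: ±1.96. Reject H₀.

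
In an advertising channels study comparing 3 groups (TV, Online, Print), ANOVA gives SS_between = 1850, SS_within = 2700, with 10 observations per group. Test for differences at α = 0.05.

df_between = 2, df_within = 27. F = MS_between/MS_within = 925.0/100.0 = 9.25. F_crit ≈ 3.354. Reject H₀. At least one mean differs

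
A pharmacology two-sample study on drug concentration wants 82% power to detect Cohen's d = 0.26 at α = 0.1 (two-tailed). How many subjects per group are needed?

z_{α/2} = 1.645, z_β = Φ⁻¹(0.82) = 0.915. For small effect (d = 0.26): n per group = 2(z_{α/2} + z_β)²/d² = 2(1.645 + 0.915)²/0.26² = 193.9 → 194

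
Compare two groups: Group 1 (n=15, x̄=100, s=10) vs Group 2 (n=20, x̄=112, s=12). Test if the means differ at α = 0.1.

Pooled sp = 11.2. t = -3.138, df = 33. Critical t = ±1.692. Reject H₀.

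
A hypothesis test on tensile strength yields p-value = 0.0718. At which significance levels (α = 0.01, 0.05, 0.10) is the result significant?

p = 0.0718. Significant at: α = 0.1.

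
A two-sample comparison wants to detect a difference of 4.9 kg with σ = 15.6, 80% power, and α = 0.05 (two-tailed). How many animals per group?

n per group = 2(z_α/2 + z_β)²σ²/d² = 2×(1.96 + 0.84)²×15.6²/4.9² = 158.9 → n = 159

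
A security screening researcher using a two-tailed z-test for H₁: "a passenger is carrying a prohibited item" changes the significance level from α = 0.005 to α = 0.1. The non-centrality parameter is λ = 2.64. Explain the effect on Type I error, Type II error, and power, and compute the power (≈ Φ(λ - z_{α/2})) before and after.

Increasing α from 0.005 to 0.1:
• Type I error rate increases (α is the Type I rate by definition).
• Critical value moves from z_{α/2} = 2.807 to 1.645, so power = Φ(λ - z_{α/2}) goes from Φ(2.64 - 2.807) = 0.434 to Φ(2.64 - 1.645) = 0.84.
• Type II error rate β = 1 - power therefore decreases (0.566 → 0.16).
Appropriate when false negatives are costly — here, letting a prohibited item through — security breach.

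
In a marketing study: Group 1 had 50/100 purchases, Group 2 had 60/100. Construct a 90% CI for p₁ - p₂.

p̂₁ = 0.5, p̂₂ = 0.6. Difference = -0.1. CI = (-0.215, 0.015)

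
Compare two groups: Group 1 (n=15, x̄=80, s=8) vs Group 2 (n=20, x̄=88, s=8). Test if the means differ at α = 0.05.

Pooled sp = 8.0. t = -2.928, df = 33. Critical t = ±2.035. Reject H₀.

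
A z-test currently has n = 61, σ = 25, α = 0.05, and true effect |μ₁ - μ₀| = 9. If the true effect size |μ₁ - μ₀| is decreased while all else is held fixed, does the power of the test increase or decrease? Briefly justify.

Power decreases: a smaller true effect decreases the non-centrality λ = |μ₁ - μ₀|/(σ/√n).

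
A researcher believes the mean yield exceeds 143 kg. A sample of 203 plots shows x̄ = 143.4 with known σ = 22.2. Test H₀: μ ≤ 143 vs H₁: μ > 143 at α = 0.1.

z = 0.257. Critical value: 1.28. Fail to reject H₀.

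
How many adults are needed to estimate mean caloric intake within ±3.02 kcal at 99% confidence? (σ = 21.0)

n = (z*σ/E)² = (2.576×21.0/3.02)² = 320.9 → n = 321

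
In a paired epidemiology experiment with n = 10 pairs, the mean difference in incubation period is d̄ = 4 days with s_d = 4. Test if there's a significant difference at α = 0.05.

t = d̄/(s_d/√n) = 4/(4/√10) = 3.162. df = 9, critical t = ±2.262. Reject H₀.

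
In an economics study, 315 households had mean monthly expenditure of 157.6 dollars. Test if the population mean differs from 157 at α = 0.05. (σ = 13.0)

z = (x̄ - μ₀)/(σ/√n) = (157.6 - 157)/(13.0/√315) = 0.819. Critical value: ±1.96. Since |0.819| ≤ 1.96, Fail to reject H₀.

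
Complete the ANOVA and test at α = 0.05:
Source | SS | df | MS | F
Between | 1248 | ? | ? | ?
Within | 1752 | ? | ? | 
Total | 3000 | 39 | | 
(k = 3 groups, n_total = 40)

df_between = 2, df_within = 37. MS_between = 624.0, MS_within = 47.35. F = 13.178, F_crit ≈ 3.252. Reject H₀.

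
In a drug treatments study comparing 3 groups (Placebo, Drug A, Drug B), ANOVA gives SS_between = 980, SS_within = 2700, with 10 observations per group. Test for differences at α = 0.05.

df_between = 2, df_within = 27. F = MS_between/MS_within = 490.0/100.0 = 4.9. F_crit ≈ 3.354. Reject H₀. At least one mean differs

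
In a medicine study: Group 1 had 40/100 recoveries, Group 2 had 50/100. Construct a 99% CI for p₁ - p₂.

p̂₁ = 0.4, p̂₂ = 0.5. Difference = -0.1. CI = (-0.28, 0.08)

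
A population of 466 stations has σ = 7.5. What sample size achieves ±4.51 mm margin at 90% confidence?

Without FPC: n₀ = (1.645×7.5/4.51)² = 7.483. With FPC: n = n₀N/(n₀+N-1) = 7.4 → n = 8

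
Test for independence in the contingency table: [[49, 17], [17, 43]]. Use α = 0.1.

χ² = 26.556. df = 1, critical = 2.706. Reject H₀. Variables are dependent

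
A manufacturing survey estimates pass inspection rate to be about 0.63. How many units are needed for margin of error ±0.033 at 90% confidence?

n = z²p(1-p)/E² = 1.645²×0.63×0.37/0.033² = 579.2 → n = 580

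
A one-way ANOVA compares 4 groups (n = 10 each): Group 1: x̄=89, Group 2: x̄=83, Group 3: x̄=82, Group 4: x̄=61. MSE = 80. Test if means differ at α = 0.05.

Grand mean = 78.75. SS_between = 4487.5, MS_between = 1495.83. F = 18.698, F_crit ≈ 2.866. Reject H₀.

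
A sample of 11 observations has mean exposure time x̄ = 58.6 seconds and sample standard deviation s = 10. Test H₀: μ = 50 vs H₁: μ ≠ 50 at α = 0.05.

t = (x̄ - μ₀)/(s/√n) = (58.6 - 50)/(10/√11) = 2.852. df = 10, critical t = ±2.228. Reject H₀.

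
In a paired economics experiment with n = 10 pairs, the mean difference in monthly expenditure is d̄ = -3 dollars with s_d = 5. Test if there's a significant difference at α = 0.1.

t = d̄/(s_d/√n) = -3/(5/√10) = -1.897. df = 9, critical t = ±1.833. Reject H₀.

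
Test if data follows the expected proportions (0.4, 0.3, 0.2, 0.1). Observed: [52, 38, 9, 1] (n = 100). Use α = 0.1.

Expected: [40.0, 30.0, 20.0, 10.0]. χ² = 19.883. df = 3, critical = 6.251. Reject H₀.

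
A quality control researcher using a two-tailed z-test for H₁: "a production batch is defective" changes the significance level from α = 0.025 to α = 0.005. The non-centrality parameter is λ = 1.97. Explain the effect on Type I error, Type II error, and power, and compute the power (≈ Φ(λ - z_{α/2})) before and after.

Decreasing α from 0.025 to 0.005:
• Type I error rate decreases (α is the Type I rate by definition).
• Critical value moves from z_{α/2} = 2.241 to 2.807, so power = Φ(λ - z_{α/2}) goes from Φ(1.97 - 2.241) = 0.393 to Φ(1.97 - 2.807) = 0.201.
• Type II error rate β = 1 - power therefore increases (0.607 → 0.799).
Appropriate when false positives are costly — here, scrapping a good batch — wasted material and cost for no reason.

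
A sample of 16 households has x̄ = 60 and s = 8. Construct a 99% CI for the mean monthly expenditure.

CI = x̄ ± t*(s/√n) = 60 ± 2.947(8/√16) = (54.11, 65.89)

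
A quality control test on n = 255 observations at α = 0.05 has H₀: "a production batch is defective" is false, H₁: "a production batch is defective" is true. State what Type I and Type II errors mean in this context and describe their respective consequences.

Type I (false positive): concluding that a production batch is defective when it is not — scrapping a good batch — wasted material and cost for no reason. Type II (false negative): failing to conclude that a production batch is defective when it is — shipping a defective batch — faulty products reach customers. Which is costlier depends on domain priorities and is a judgement call rather than a statistical fact.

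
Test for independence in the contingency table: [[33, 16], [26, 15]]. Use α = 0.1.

χ² = 0.153. df = 1, critical = 2.706. Fail to reject H₀. No evidence of dependence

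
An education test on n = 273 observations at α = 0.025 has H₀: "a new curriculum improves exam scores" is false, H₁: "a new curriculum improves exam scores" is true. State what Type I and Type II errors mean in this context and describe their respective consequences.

Type I (false positive): concluding that a new curriculum improves exam scores when it is not — adopting a curriculum that gives no real benefit — disruption for nothing. Type II (false negative): failing to conclude that a new curriculum improves exam scores when it is — keeping the old curriculum when the new one would have helped students. Which is costlier depends on domain priorities and is a judgement call rather than a statistical fact.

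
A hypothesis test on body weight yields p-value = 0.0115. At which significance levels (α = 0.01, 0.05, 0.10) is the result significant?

p = 0.0115. Significant at: α = 0.05, 0.1.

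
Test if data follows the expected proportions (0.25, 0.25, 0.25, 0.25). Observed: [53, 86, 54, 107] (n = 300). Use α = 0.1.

Expected: [75.0, 75.0, 75.0, 75.0]. χ² = 27.6. df = 3, critical = 6.251. Reject H₀.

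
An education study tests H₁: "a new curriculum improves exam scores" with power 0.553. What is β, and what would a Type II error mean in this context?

β = 1 - power = 1 - 0.553 = 0.447. A Type II error is failing to reject H₀ when H₀ is false (false negative) — here, failing to conclude that a new curriculum improves exam scores when in fact it is true. Consequence: keeping the old curriculum when the new one would have helped students.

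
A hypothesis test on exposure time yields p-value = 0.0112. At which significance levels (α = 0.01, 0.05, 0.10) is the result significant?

p = 0.0112. Significant at: α = 0.05, 0.1.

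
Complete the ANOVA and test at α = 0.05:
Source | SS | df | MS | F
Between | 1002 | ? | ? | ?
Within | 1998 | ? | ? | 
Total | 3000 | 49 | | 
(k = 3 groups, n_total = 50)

df_between = 2, df_within = 47. MS_between = 501.0, MS_within = 42.51. F = 11.785, F_crit ≈ 3.195. Reject H₀.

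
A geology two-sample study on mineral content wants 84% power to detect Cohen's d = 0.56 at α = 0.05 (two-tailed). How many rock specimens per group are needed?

z_{α/2} = 1.96, z_β = Φ⁻¹(0.84) = 0.994. For medium effect (d = 0.56): n per group = 2(z_{α/2} + z_β)²/d² = 2(1.96 + 0.994)²/0.56² = 55.7 → 56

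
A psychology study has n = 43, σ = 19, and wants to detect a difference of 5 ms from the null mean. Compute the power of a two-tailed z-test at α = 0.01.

SE = σ/√n = 19/√43 = 2.897. Non-centrality λ = d/SE = 5/2.897 = 1.726. Power ≈ Φ(λ - z_{α/2}) = Φ(1.726 - 2.576) = Φ(-0.85) = 0.198.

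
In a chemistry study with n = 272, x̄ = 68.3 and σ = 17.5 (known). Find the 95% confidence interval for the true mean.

CI = x̄ ± z*(σ/√n) = 68.3 ± 1.96(17.5/√272) = 68.3 ± 2.08 = (66.22, 70.38)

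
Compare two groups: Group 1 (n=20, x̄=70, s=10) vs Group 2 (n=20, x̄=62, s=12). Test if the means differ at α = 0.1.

Pooled sp = 11.05. t = 2.29, df = 38. Critical t = ±1.686. Reject H₀.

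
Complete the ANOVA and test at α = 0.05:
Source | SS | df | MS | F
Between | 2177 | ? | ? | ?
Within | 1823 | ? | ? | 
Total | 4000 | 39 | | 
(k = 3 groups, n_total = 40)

df_between = 2, df_within = 37. MS_between = 1088.5, MS_within = 49.27. F = 22.092, F_crit ≈ 3.252. Reject H₀.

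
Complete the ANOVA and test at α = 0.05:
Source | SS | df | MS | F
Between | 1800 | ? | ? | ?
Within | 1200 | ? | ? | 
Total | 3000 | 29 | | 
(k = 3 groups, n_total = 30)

df_between = 2, df_within = 27. MS_between = 900.0, MS_within = 44.44. F = 20.25, F_crit ≈ 3.354. Reject H₀.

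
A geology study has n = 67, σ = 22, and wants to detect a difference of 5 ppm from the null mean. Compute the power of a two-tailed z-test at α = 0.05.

SE = σ/√n = 22/√67 = 2.688. Non-centrality λ = d/SE = 5/2.688 = 1.86. Power ≈ Φ(λ - z_{α/2}) = Φ(1.86 - 1.96) = Φ(-0.1) = 0.46.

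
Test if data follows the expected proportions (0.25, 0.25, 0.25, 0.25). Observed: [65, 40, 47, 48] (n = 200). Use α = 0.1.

Expected: [50.0, 50.0, 50.0, 50.0]. χ² = 6.76. df = 3, critical = 6.251. Reject H₀.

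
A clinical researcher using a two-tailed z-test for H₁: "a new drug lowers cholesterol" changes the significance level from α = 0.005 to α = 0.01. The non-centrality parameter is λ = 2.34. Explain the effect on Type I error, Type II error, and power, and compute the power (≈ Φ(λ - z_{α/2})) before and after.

Increasing α from 0.005 to 0.01:
• Type I error rate increases (α is the Type I rate by definition).
• Critical value moves from z_{α/2} = 2.807 to 2.576, so power = Φ(λ - z_{α/2}) goes from Φ(2.34 - 2.807) = 0.32 to Φ(2.34 - 2.576) = 0.407.
• Type II error rate β = 1 - power therefore decreases (0.68 → 0.593).
Appropriate when false negatives are costly — here, shelving an effective drug — patients miss out on a treatment that would have helped.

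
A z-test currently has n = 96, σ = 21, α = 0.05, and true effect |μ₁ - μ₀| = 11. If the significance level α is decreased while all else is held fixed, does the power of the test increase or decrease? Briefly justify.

Power decreases: a smaller α raises the critical value, so less of the H₁ sampling distribution falls in the rejection region.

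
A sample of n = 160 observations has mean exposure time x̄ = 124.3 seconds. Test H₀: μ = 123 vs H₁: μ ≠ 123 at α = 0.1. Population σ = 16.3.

z = (x̄ - μ₀)/(σ/√n) = (124.3 - 123)/(16.3/√160) = 1.009. Critical value: ±1.645. Since |1.009| ≤ 1.645, Fail to reject H₀.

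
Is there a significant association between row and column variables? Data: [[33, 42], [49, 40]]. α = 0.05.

χ² = 1.99. df = 1, critical = 3.841. Fail to reject H₀. No evidence of dependence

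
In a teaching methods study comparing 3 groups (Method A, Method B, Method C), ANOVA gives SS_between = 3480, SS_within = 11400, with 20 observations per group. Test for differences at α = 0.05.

df_between = 2, df_within = 57. F = MS_between/MS_within = 1740.0/200.0 = 8.7. F_crit ≈ 3.159. Reject H₀. At least one mean differs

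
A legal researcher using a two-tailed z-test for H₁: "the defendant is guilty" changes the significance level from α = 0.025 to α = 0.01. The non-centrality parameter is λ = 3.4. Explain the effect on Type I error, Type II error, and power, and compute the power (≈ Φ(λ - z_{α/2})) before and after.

Decreasing α from 0.025 to 0.01:
• Type I error rate decreases (α is the Type I rate by definition).
• Critical value moves from z_{α/2} = 2.241 to 2.576, so power = Φ(λ - z_{α/2}) goes from Φ(3.4 - 2.241) = 0.877 to Φ(3.4 - 2.576) = 0.795.
• Type II error rate β = 1 - power therefore increases (0.123 → 0.205).
Appropriate when false positives are costly — here, convicting an innocent person.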